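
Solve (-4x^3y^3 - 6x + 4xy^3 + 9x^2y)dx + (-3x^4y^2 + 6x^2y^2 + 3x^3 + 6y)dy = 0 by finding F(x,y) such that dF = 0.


Check exactness: ∂M/∂y = -12x^3y^2 + 12xy^2 + 9x^2 and ∂N/∂x = -12x^3y^2 + 12xy^2 + 9x^2; equal, so the equation is exact.
Integrate M with respect to x (treating y as constant): ∫M dx = -x^4y^3 - 3x^2 + 2x^2y^3 + 3x^3y + h(y).
Differentiate w.r.t. y and set equal to N: the x-dependent terms already match, leaving h'(y) = 6y. Integrate: h(y) = 3y^2.
So F(x,y) = -x^4y^3 - 3x^2 + 2x^2y^3 + 3x^3y + 3y^2.
General solution: -x^4y^3 - 3x^2 + 2x^2y^3 + 3x^3y + 3y^2 = C.


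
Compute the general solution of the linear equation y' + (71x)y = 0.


P(x) = 71x ⇒ μ = e^((71/2)x²).
Q(x) = 0 so μ y is constant: y = Ce^(-(71/2)x²).


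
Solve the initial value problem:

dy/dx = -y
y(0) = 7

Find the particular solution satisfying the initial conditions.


General solution of y' = -y is y = Ce^(-x).
Apply y(0) = 7: C = 7.
Particular solution: y = 7e^(-x).


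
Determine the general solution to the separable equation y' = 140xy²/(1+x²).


Separate: dy/y² = 140x/(1+x²) dx.
Integrate LHS: ∫ dy/y² = -1/y.
Integrate RHS via u = 1+x²: 70ln(1+x²) + C.
Result: -1/y = 70ln(1+x²) + C.


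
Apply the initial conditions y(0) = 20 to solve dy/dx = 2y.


General solution of y' = 2y is y = Ce^(2x).
Apply y(0) = 20: C = 20.
Particular solution: y = 20e^(2x).


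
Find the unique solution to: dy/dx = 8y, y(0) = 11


General solution of y' = 8y is y = Ce^(8x).
Apply y(0) = 11: C = 11.
Particular solution: y = 11e^(8x).


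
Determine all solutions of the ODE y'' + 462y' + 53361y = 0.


Characteristic equation: r² + 462r + 53361 = 0, i.e. (r + 231)² = 0.
Repeated root r = -231; include an x factor for the second linearly independent solution.
General solution: y = (C₁ + C₂x)e^(-231x).


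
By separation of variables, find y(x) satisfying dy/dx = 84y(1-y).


Separate: dy/[y(1-y)] = 84 dx.
Partial fractions: 1/[y(1-y)] = 1/y + 1/(1-y).
Integrate: ln|y/(1-y)| = 84x + C₀.
Solve for y: y = 1/(1 + Ce^(-84x)).


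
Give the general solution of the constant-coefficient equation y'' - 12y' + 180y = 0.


Characteristic equation: r² - 12r + 180 = 0.
Discriminant is negative; roots r = 6 ± 12i (complex conjugate pair).
General solution uses e^(α x)(C₁ cos(β x) + C₂ sin(β x)): y = e^(6x)(C₁cos(12x) + C₂sin(12x)).


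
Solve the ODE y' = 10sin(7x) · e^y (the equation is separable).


Separate: e^(-y) dy = 10sin(7x) dx.
Integrate: -e^(-y) = -(10/7)cos(7x) + C₀.
Rearrange: e^(-y) = (10/7)cos(7x) + C.


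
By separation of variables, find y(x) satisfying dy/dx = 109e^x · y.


Separate variables: dy/y = 109e^x dx.
Integrate: ln|y| = 109e^x + C₀.
Exponentiate: y = Ce^(109e^x).


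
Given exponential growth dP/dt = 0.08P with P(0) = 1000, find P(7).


The ODE dP/dt = 0.08P has solution P(t) = P(0)e^(0.08t).
Substitute P(0) = 1000 and t = 7: P(7) = 1000 e^(0.56) ≈ 1751.


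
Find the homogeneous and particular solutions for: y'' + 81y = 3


Homogeneous part: r² + 81 = 0 ⇒ r = ±9i, so y_h = C₁cos(9x) + C₂sin(9x).
Try constant y_p = A; plug in: 81A = 3 ⇒ A = 1/27.
General solution: y = C₁cos(9x) + C₂sin(9x) + 1/27.


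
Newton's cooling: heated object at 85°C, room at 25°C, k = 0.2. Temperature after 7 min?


Newton's law: dT/dt = -k(T - T_a) has solution T(t) = T_a + (T₀ - T_a)e^(-kt).
Plug in T_a = 25, T₀ = 85, k = 0.2, t = 7: T(7) = 25 + (60)e^(-1.40) ≈ 39.8°C.


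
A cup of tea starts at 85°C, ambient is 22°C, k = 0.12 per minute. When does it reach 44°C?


From T(t) = T_a + (T₀ - T_a)e^(-kt), set T(t) = 44:
(44 - 22) / (85 - 22) = e^(-0.12t), so t = -ln(0.349)/0.12 ≈ 8.8 minutes.


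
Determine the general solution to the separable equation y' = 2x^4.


Integrate both sides with respect to x: y = ∫ 2x^4 dx = (2/5)x^5 + C.


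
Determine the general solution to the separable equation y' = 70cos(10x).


g(y) = 1, so integrate directly: y = ∫ 70cos(10x) dx = 7sin(10x) + C.


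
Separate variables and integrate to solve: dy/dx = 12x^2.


Integrate both sides with respect to x: y = ∫ 12x^2 dx = 4x^3 + C.


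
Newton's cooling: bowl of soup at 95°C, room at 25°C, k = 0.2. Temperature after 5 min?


Newton's law: dT/dt = -k(T - T_a) has solution T(t) = T_a + (T₀ - T_a)e^(-kt).
Plug in T_a = 25, T₀ = 95, k = 0.2, t = 5: T(5) = 25 + (70)e^(-1.00) ≈ 50.8°C.


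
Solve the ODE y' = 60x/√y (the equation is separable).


Separate: √y dy = 60x dx.
Integrate: (2/3)y^(3/2) = 30x² + C.


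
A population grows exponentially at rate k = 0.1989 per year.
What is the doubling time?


Exponential growth: P(t) = P₀ e^(0.1989t). Set P(t)/P₀ = 2: e^(0.1989t) = 2.
Solve: t = ln(2)/0.1989 ≈ 3.48 years.


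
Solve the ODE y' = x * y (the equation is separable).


Separate variables: dy/y = x dx.
Integrate: ln|y| = (1/2)x^2 + C₀.
Exponentiate: y = Ce^((1/2)x^2).


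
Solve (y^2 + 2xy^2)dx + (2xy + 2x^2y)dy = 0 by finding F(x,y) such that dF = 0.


Check exactness: ∂M/∂y = 2y + 4xy and ∂N/∂x = 2y + 4xy; equal, so the equation is exact.
Integrate M with respect to x (treating y as constant): ∫M dx = xy^2 + x^2y^2 + h(y).
Differentiate w.r.t. y and set equal to N: all terms match, so h'(y) = 0 and h is a constant absorbed into C.
General solution: xy^2 + x^2y^2 = C.


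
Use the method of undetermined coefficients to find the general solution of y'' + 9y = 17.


Homogeneous part: r² + 9 = 0 ⇒ r = ±3i, so y_h = C₁cos(3x) + C₂sin(3x).
Try constant y_p = A; plug in: 9A = 17 ⇒ A = 17/9.
General solution: y = C₁cos(3x) + C₂sin(3x) + 17/9.


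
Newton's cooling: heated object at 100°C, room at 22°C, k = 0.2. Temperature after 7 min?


Newton's law: dT/dt = -k(T - T_a) has solution T(t) = T_a + (T₀ - T_a)e^(-kt).
Plug in T_a = 22, T₀ = 100, k = 0.2, t = 7: T(7) = 22 + (78)e^(-1.40) ≈ 41.2°C.


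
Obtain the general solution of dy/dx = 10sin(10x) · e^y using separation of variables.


Separate: e^(-y) dy = 10sin(10x) dx.
Integrate: -e^(-y) = -cos(10x) + C₀.
Rearrange: e^(-y) = cos(10x) + C.


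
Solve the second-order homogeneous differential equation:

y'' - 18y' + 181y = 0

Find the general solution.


Characteristic equation: r² - 18r + 181 = 0.
Discriminant is negative; roots r = 9 ± 10i (complex conjugate pair).
General solution uses e^(α x)(C₁ cos(β x) + C₂ sin(β x)): y = e^(9x)(C₁cos(10x) + C₂sin(10x)).


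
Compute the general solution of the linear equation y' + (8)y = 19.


P(x) = 8, Q(x) = 19; integrating factor μ = e^(8x).
(μ y)' = 19e^(8x) ⇒ μ y = (19/8)e^(8x) + C.
Divide by μ: y = 19/8 + Ce^(-8x).


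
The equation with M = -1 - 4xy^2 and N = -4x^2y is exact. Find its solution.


Check exactness: ∂M/∂y = -8xy and ∂N/∂x = -8xy; equal, so the equation is exact.
Integrate M with respect to x (treating y as constant): ∫M dx = -x - 2x^2y^2 + h(y).
Differentiate w.r.t. y and set equal to N: all terms match, so h'(y) = 0 and h is a constant absorbed into C.
General solution: -x - 2x^2y^2 = C.


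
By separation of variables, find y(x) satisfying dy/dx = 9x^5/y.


Separate variables: y dy = 9x^5 dx.
Integrate both sides: y²/2 = (3/2)x^6 + C₀.
Multiply by 2: y² = 3x^6 + C.


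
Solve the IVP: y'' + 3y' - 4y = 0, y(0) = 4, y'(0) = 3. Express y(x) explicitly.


Characteristic roots of r² + 3r - 4 = 0 are -4, 1.
General solution y = c₁ e^(-4x) + c₂ e^(x).
Apply y(0) = 4: c₁ + c₂ = 4. Apply y'(0) = 3: -4 c₁ + 1 c₂ = 3.
Solve: c₁ = 1/5, c₂ = 19/5.
Particular solution: y = (1/5)e^(-4x) + (19/5)e^(x).


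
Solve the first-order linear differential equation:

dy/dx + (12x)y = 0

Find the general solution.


P(x) = 12x ⇒ μ = e^(6x²).
Q(x) = 0 so μ y is constant: y = Ce^(-6x²).


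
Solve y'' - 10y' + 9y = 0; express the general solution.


Characteristic equation: r² - 10r + 9 = 0.
Factor: (r - 9)(r - 1) = 0 ⇒ r = 9, 1 (distinct real).
General solution: y = C₁e^(9x) + C₂e^(x).


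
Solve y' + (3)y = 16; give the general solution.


P(x) = 3, Q(x) = 16; integrating factor μ = e^(3x).
(μ y)' = 16e^(3x) ⇒ μ y = (16/3)e^(3x) + C.
Divide by μ: y = 16/3 + Ce^(-3x).


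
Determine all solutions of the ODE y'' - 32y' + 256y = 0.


Characteristic equation: r² - 32r + 256 = 0, i.e. (r - 16)² = 0.
Repeated root r = 16; include an x factor for the second linearly independent solution.
General solution: y = (C₁ + C₂x)e^(16x).


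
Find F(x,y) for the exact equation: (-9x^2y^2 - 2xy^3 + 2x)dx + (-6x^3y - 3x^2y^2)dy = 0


Check exactness: ∂M/∂y = -18x^2y - 6xy^2 and ∂N/∂x = -18x^2y - 6xy^2; equal, so the equation is exact.
Integrate M with respect to x (treating y as constant): ∫M dx = -3x^3y^2 - x^2y^3 + x^2 + h(y).
Differentiate w.r.t. y and set equal to N: all terms match, so h'(y) = 0 and h is a constant absorbed into C.
General solution: -3x^3y^2 - x^2y^3 + x^2 = C.


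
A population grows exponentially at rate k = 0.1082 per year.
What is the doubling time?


Exponential growth: P(t) = P₀ e^(0.1082t). Set P(t)/P₀ = 2: e^(0.1082t) = 2.
Solve: t = ln(2)/0.1082 ≈ 6.41 years.


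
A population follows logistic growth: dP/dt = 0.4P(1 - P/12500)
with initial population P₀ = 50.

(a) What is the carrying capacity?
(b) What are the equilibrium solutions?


Logistic ODE dP/dt = 0.4P(1 - P/12500) has equilibria where dP/dt = 0, i.e. P = 0 or P = 12500.
The coefficient (1 - P/K) = 0 when P = K, identifying K = 12500 as the carrying capacity.
(a) K = 12500; (b) equilibria P = 0 and P = 12500.


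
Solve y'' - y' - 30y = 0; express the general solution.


Characteristic equation: r² - r - 30 = 0.
Factor: (r - 6)(r + 5) = 0 ⇒ r = 6, -5 (distinct real).
General solution: y = C₁e^(6x) + C₂e^(-5x).


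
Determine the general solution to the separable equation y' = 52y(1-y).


Separate: dy/[y(1-y)] = 52 dx.
Partial fractions: 1/[y(1-y)] = 1/y + 1/(1-y).
Integrate: ln|y/(1-y)| = 52x + C₀.
Solve for y: y = 1/(1 + Ce^(-52x)).


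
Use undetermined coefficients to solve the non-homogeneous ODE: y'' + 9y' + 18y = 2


Characteristic roots of r² + 9r + 18 = 0 are -6, -3.
y_h = C₁e^(-6x) + C₂e^(-3x).
Constant forcing; try y_p = A. Then 18A = 2 ⇒ A = 1/9.
General solution: y = C₁e^(-6x) + C₂e^(-3x) + 1/9.


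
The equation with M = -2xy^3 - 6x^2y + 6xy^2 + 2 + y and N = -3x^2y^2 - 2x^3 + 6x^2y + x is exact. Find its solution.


Check exactness: ∂M/∂y = -6xy^2 - 6x^2 + 12xy + 1 and ∂N/∂x = -6xy^2 - 6x^2 + 12xy + 1; equal, so the equation is exact.
Integrate M with respect to x (treating y as constant): ∫M dx = -x^2y^3 - 2x^3y + 3x^2y^2 + 2x + xy + h(y).
Differentiate w.r.t. y and set equal to N: all terms match, so h'(y) = 0 and h is a constant absorbed into C.
General solution: -x^2y^3 - 2x^3y + 3x^2y^2 + 2x + xy = C.


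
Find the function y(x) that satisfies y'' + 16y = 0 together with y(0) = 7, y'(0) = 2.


Characteristic roots of r² + 16 = 0 are ±4i, so y = C₁cos(4x) + C₂sin(4x).
Apply y(0) = 7: C₁ = 7. Differentiate and apply y'(0) = 2: 4·C₂ = 2, so C₂ = 1/2.
Particular solution: y = 7cos(4x) + (1/2)sin(4x).


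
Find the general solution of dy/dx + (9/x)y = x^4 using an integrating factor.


P(x) = 9/x ⇒ μ = x^9.
(x^9 y)' = x^13 ⇒ x^9 y = x^14/(14) + C.
Solve for y: y = (1/14)x^5 + C/x^9.


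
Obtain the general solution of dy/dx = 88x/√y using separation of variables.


Separate: √y dy = 88x dx.
Integrate: (2/3)y^(3/2) = 44x² + C.


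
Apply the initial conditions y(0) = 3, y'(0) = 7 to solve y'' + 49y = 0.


Characteristic roots of r² + 49 = 0 are ±7i, so y = C₁cos(7x) + C₂sin(7x).
Apply y(0) = 3: C₁ = 3. Differentiate and apply y'(0) = 7: 7·C₂ = 7, so C₂ = 1.
Particular solution: y = 3cos(7x) + sin(7x).


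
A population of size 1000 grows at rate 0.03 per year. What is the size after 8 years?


The ODE dP/dt = 0.03P has solution P(t) = P(0)e^(0.03t).
Substitute P(0) = 1000 and t = 8: P(8) = 1000 e^(0.24) ≈ 1271.


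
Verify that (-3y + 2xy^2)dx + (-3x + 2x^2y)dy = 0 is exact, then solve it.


Check exactness: ∂M/∂y = -3 + 4xy and ∂N/∂x = -3 + 4xy; equal, so the equation is exact.
Integrate M with respect to x (treating y as constant): ∫M dx = -3xy + x^2y^2 + h(y).
Differentiate w.r.t. y and set equal to N: all terms match, so h'(y) = 0 and h is a constant absorbed into C.
General solution: -3xy + x^2y^2 = C.


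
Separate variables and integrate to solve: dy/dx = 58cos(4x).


g(y) = 1, so integrate directly: y = ∫ 58cos(4x) dx = (29/2)sin(4x) + C.


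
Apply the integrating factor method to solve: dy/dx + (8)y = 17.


P(x) = 8, Q(x) = 17; integrating factor μ = e^(8x).
(μ y)' = 17e^(8x) ⇒ μ y = (17/8)e^(8x) + C.
Divide by μ: y = 17/8 + Ce^(-8x).


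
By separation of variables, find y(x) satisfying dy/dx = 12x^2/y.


Separate variables: y dy = 12x^2 dx.
Integrate both sides: y²/2 = 4x^3 + C₀.
Multiply by 2: y² = 8x^3 + C.


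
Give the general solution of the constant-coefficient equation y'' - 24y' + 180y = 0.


Characteristic equation: r² - 24r + 180 = 0.
Discriminant is negative; roots r = 12 ± 6i (complex conjugate pair).
General solution uses e^(α x)(C₁ cos(β x) + C₂ sin(β x)): y = e^(12x)(C₁cos(6x) + C₂sin(6x)).


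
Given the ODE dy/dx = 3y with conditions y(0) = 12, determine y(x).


General solution of y' = 3y is y = Ce^(3x).
Apply y(0) = 12: C = 12.
Particular solution: y = 12e^(3x).


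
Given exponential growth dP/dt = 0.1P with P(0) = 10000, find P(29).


The ODE dP/dt = 0.1P has solution P(t) = P(0)e^(0.1t).
Substitute P(0) = 10000 and t = 29: P(29) = 10000 e^(2.90) ≈ 181741.


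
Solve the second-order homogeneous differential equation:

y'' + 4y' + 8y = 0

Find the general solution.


Characteristic equation: r² + 4r + 8 = 0.
Discriminant is negative; roots r = -2 ± 2i (complex conjugate pair).
General solution uses e^(α x)(C₁ cos(β x) + C₂ sin(β x)): y = e^(-2x)(C₁cos(2x) + C₂sin(2x)).


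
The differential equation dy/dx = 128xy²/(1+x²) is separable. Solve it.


Separate: dy/y² = 128x/(1+x²) dx.
Integrate LHS: ∫ dy/y² = -1/y.
Integrate RHS via u = 1+x²: 64ln(1+x²) + C.
Result: -1/y = 64ln(1+x²) + C.


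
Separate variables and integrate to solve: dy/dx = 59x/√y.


Separate: √y dy = 59x dx.
Integrate: (2/3)y^(3/2) = (59/2)x² + C.


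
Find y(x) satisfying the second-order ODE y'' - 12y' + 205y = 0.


Characteristic equation: r² - 12r + 205 = 0.
Discriminant is negative; roots r = 6 ± 13i (complex conjugate pair).
General solution uses e^(α x)(C₁ cos(β x) + C₂ sin(β x)): y = e^(6x)(C₁cos(13x) + C₂sin(13x)).


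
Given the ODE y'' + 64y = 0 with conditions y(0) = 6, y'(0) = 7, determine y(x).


Characteristic roots of r² + 64 = 0 are ±8i, so y = C₁cos(8x) + C₂sin(8x).
Apply y(0) = 6: C₁ = 6. Differentiate and apply y'(0) = 7: 8·C₂ = 7, so C₂ = 7/8.
Particular solution: y = 6cos(8x) + (7/8)sin(8x).


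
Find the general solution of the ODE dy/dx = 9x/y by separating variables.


Separate variables: y dy = 9x dx.
Integrate both sides: y²/2 = (9/2)x^2 + C₀.
Multiply by 2: y² = 9x^2 + C.


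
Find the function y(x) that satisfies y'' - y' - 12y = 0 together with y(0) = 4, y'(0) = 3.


Characteristic roots of r² - r - 12 = 0 are 4, -3.
General solution y = c₁ e^(4x) + c₂ e^(-3x).
Apply y(0) = 4: c₁ + c₂ = 4. Apply y'(0) = 3: 4 c₁ - 3 c₂ = 3.
Solve: c₁ = 15/7, c₂ = 13/7.
Particular solution: y = (15/7)e^(4x) + (13/7)e^(-3x).


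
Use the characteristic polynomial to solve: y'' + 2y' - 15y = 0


Characteristic equation: r² + 2r - 15 = 0.
Factor: (r - 3)(r + 5) = 0 ⇒ r = 3, -5 (distinct real).
General solution: y = C₁e^(3x) + C₂e^(-5x).


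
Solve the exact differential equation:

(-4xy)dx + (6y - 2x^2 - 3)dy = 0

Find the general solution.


Check exactness: ∂M/∂y = -4x and ∂N/∂x = -4x; equal, so the equation is exact.
Integrate M with respect to x (treating y as constant): ∫M dx = -2x^2y + h(y).
Differentiate w.r.t. y and set equal to N: the x-dependent terms already match, leaving h'(y) = 6y - 3. Integrate: h(y) = 3y^2 - 3y.
So F(x,y) = 3y^2 - 2x^2y - 3y.
General solution: 3y^2 - 2x^2y - 3y = C.


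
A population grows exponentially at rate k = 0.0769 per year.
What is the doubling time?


Exponential growth: P(t) = P₀ e^(0.0769t). Set P(t)/P₀ = 2: e^(0.0769t) = 2.
Solve: t = ln(2)/0.0769 ≈ 9.01 years.


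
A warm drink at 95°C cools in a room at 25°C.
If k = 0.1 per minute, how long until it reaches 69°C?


From T(t) = T_a + (T₀ - T_a)e^(-kt), set T(t) = 69:
(69 - 25) / (95 - 25) = e^(-0.1t), so t = -ln(0.629)/0.1 ≈ 4.6 minutes.


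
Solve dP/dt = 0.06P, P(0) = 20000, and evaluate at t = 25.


The ODE dP/dt = 0.06P has solution P(t) = P(0)e^(0.06t).
Substitute P(0) = 20000 and t = 25: P(25) = 20000 e^(1.50) ≈ 89634.


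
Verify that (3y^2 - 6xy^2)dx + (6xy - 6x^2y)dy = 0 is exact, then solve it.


Check exactness: ∂M/∂y = 6y - 12xy and ∂N/∂x = 6y - 12xy; equal, so the equation is exact.
Integrate M with respect to x (treating y as constant): ∫M dx = 3xy^2 - 3x^2y^2 + h(y).
Differentiate w.r.t. y and set equal to N: all terms match, so h'(y) = 0 and h is a constant absorbed into C.
General solution: 3xy^2 - 3x^2y^2 = C.


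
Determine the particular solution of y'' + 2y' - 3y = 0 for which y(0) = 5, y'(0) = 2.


Characteristic roots of r² + 2r - 3 = 0 are -3, 1.
General solution y = c₁ e^(-3x) + c₂ e^(x).
Apply y(0) = 5: c₁ + c₂ = 5. Apply y'(0) = 2: -3 c₁ + 1 c₂ = 2.
Solve: c₁ = 3/4, c₂ = 17/4.
Particular solution: y = (3/4)e^(-3x) + (17/4)e^(x).


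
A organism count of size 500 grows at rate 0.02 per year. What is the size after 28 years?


The ODE dP/dt = 0.02P has solution P(t) = P(0)e^(0.02t).
Substitute P(0) = 500 and t = 28: P(28) = 500 e^(0.56) ≈ 875.


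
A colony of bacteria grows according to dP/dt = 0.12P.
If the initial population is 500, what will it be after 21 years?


The ODE dP/dt = 0.12P has solution P(t) = P(0)e^(0.12t).
Substitute P(0) = 500 and t = 21: P(21) = 500 e^(2.52) ≈ 6214.


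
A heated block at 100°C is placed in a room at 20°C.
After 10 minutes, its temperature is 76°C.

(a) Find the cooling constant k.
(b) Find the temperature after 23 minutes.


Newton's law: T(t) = T_a + (T₀ - T_a)e^(-kt).
(a) Use T(10) = 76: (76 - 20)/(100 - 20) = e^(-k·10), so k = -ln(0.700)/10 ≈ 0.0357.
(b) Apply k to t = 23: T(23) = 20 + (80)e^(-0.820) ≈ 55.2°C.


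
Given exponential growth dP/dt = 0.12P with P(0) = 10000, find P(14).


The ODE dP/dt = 0.12P has solution P(t) = P(0)e^(0.12t).
Substitute P(0) = 10000 and t = 14: P(14) = 10000 e^(1.68) ≈ 53656.


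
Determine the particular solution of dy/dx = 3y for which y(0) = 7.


General solution of y' = 3y is y = Ce^(3x).
Apply y(0) = 7: C = 7.
Particular solution: y = 7e^(3x).


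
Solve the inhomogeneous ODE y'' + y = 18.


Homogeneous part: r² + 1 = 0 ⇒ r = ±1i, so y_h = C₁cos(x) + C₂sin(x).
Try constant y_p = A; plug in: 1A = 18 ⇒ A = 18.
General solution: y = C₁cos(x) + C₂sin(x) + 18.


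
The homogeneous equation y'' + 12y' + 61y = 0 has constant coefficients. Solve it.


Characteristic equation: r² + 12r + 61 = 0.
Discriminant is negative; roots r = -6 ± 5i (complex conjugate pair).
General solution uses e^(α x)(C₁ cos(β x) + C₂ sin(β x)): y = e^(-6x)(C₁cos(5x) + C₂sin(5x)).


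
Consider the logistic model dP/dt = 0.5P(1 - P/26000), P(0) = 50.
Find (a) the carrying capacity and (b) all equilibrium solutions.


Logistic ODE dP/dt = 0.5P(1 - P/26000) has equilibria where dP/dt = 0, i.e. P = 0 or P = 26000.
The coefficient (1 - P/K) = 0 when P = K, identifying K = 26000 as the carrying capacity.
(a) K = 26000; (b) equilibria P = 0 and P = 26000.


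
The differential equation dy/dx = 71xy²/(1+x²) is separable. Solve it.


Separate: dy/y² = 71x/(1+x²) dx.
Integrate LHS: ∫ dy/y² = -1/y.
Integrate RHS via u = 1+x²: (71/2)ln(1+x²) + C.
Result: -1/y = (71/2)ln(1+x²) + C.


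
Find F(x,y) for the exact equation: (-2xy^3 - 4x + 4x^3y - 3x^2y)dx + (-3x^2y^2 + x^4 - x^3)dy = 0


Check exactness: ∂M/∂y = -6xy^2 + 4x^3 - 3x^2 and ∂N/∂x = -6xy^2 + 4x^3 - 3x^2; equal, so the equation is exact.
Integrate M with respect to x (treating y as constant): ∫M dx = -x^2y^3 - 2x^2 + x^4y - x^3y + h(y).
Differentiate w.r.t. y and set equal to N: all terms match, so h'(y) = 0 and h is a constant absorbed into C.
General solution: -x^2y^3 - 2x^2 + x^4y - x^3y = C.


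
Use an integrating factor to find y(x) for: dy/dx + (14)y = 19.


P(x) = 14, Q(x) = 19; integrating factor μ = e^(14x).
(μ y)' = 19e^(14x) ⇒ μ y = (19/14)e^(14x) + C.
Divide by μ: y = 19/14 + Ce^(-14x).


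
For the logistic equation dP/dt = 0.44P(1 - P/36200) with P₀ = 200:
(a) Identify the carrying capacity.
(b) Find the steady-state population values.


Logistic ODE dP/dt = 0.44P(1 - P/36200) has equilibria where dP/dt = 0, i.e. P = 0 or P = 36200.
The coefficient (1 - P/K) = 0 when P = K, identifying K = 36200 as the carrying capacity.
(a) K = 36200; (b) equilibria P = 0 and P = 36200.


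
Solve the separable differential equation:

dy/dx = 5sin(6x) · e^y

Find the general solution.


Separate: e^(-y) dy = 5sin(6x) dx.
Integrate: -e^(-y) = -(5/6)cos(6x) + C₀.
Rearrange: e^(-y) = (5/6)cos(6x) + C.


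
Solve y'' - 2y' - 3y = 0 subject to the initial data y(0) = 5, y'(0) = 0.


Characteristic roots of r² - 2r - 3 = 0 are -1, 3.
General solution y = c₁ e^(-x) + c₂ e^(3x).
Apply y(0) = 5: c₁ + c₂ = 5. Apply y'(0) = 0: -1 c₁ + 3 c₂ = 0.
Solve: c₁ = 15/4, c₂ = 5/4.
Particular solution: y = (15/4)e^(-x) + (5/4)e^(3x).


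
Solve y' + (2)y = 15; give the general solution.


P(x) = 2, Q(x) = 15; integrating factor μ = e^(2x).
(μ y)' = 15e^(2x) ⇒ μ y = (15/2)e^(2x) + C.
Divide by μ: y = 15/2 + Ce^(-2x).


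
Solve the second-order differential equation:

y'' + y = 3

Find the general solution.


Homogeneous part: r² + 1 = 0 ⇒ r = ±1i, so y_h = C₁cos(x) + C₂sin(x).
Try constant y_p = A; plug in: 1A = 3 ⇒ A = 3.
General solution: y = C₁cos(x) + C₂sin(x) + 3.


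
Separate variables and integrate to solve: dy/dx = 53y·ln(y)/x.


Separate: dy/[y ln(y)] = 53 dx/x.
Substitute u = ln(y): du/u = 53 dx/x.
Integrate: ln|ln(y)| = 53ln|x| + C₀, hence ln(y) = C·x^53.


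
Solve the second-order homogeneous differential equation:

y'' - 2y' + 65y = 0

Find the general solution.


Characteristic equation: r² - 2r + 65 = 0.
Discriminant is negative; roots r = 1 ± 8i (complex conjugate pair).
General solution uses e^(α x)(C₁ cos(β x) + C₂ sin(β x)): y = e^(x)(C₁cos(8x) + C₂sin(8x)).


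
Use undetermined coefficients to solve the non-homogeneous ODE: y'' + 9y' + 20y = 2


Characteristic roots of r² + 9r + 20 = 0 are -4, -5.
y_h = C₁e^(-4x) + C₂e^(-5x).
Constant forcing; try y_p = A. Then 20A = 2 ⇒ A = 1/10.
General solution: y = C₁e^(-4x) + C₂e^(-5x) + 1/10.


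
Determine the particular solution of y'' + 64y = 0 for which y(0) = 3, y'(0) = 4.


Characteristic roots of r² + 64 = 0 are ±8i, so y = C₁cos(8x) + C₂sin(8x).
Apply y(0) = 3: C₁ = 3. Differentiate and apply y'(0) = 4: 8·C₂ = 4, so C₂ = 1/2.
Particular solution: y = 3cos(8x) + (1/2)sin(8x).


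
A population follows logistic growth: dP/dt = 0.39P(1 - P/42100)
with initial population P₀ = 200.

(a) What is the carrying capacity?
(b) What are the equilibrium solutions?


Logistic ODE dP/dt = 0.39P(1 - P/42100) has equilibria where dP/dt = 0, i.e. P = 0 or P = 42100.
The coefficient (1 - P/K) = 0 when P = K, identifying K = 42100 as the carrying capacity.
(a) K = 42100; (b) equilibria P = 0 and P = 42100.


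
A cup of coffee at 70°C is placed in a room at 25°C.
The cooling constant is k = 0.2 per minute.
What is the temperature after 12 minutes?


Newton's law: dT/dt = -k(T - T_a) has solution T(t) = T_a + (T₀ - T_a)e^(-kt).
Plug in T_a = 25, T₀ = 70, k = 0.2, t = 12: T(12) = 25 + (45)e^(-2.40) ≈ 29.1°C.


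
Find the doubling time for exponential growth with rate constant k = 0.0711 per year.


Exponential growth: P(t) = P₀ e^(0.0711t). Set P(t)/P₀ = 2: e^(0.0711t) = 2.
Solve: t = ln(2)/0.0711 ≈ 9.75 years.


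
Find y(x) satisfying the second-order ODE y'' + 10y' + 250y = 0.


Characteristic equation: r² + 10r + 250 = 0.
Discriminant is negative; roots r = -5 ± 15i (complex conjugate pair).
General solution uses e^(α x)(C₁ cos(β x) + C₂ sin(β x)): y = e^(-5x)(C₁cos(15x) + C₂sin(15x)).


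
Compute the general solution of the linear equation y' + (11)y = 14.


P(x) = 11, Q(x) = 14; integrating factor μ = e^(11x).
(μ y)' = 14e^(11x) ⇒ μ y = (14/11)e^(11x) + C.
Divide by μ: y = 14/11 + Ce^(-11x).


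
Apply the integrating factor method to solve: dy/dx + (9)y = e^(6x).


P(x) = 9 ⇒ μ = e^(9x).
(μ y)' = e^(15x) ⇒ μ y = e^(15x)/15 + C.
Divide by μ: y = (1/15)e^(6x) + Ce^(-9x).


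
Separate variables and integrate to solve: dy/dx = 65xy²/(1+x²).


Separate: dy/y² = 65x/(1+x²) dx.
Integrate LHS: ∫ dy/y² = -1/y.
Integrate RHS via u = 1+x²: (65/2)ln(1+x²) + C.
Result: -1/y = (65/2)ln(1+x²) + C.


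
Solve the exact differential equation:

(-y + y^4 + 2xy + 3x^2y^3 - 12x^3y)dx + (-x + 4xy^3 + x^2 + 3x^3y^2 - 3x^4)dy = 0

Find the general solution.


Check exactness: ∂M/∂y = -1 + 4y^3 + 2x + 9x^2y^2 - 12x^3 and ∂N/∂x = -1 + 4y^3 + 2x + 9x^2y^2 - 12x^3; equal, so the equation is exact.
Integrate M with respect to x (treating y as constant): ∫M dx = -xy + xy^4 + x^2y + x^3y^3 - 3x^4y + h(y).
Differentiate w.r.t. y and set equal to N: all terms match, so h'(y) = 0 and h is a constant absorbed into C.
General solution: -xy + xy^4 + x^2y + x^3y^3 - 3x^4y = C.


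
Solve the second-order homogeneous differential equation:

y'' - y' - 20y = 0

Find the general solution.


Characteristic equation: r² - r - 20 = 0.
Factor: (r - 5)(r + 4) = 0 ⇒ r = 5, -4 (distinct real).
General solution: y = C₁e^(5x) + C₂e^(-4x).


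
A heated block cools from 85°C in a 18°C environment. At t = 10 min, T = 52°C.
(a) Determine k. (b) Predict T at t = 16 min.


Newton's law: T(t) = T_a + (T₀ - T_a)e^(-kt).
(a) Use T(10) = 52: (52 - 18)/(85 - 18) = e^(-k·10), so k = -ln(0.507)/10 ≈ 0.0678.
(b) Apply k to t = 16: T(16) = 18 + (67)e^(-1.085) ≈ 40.6°C.


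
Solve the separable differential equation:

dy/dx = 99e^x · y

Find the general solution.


Separate variables: dy/y = 99e^x dx.
Integrate: ln|y| = 99e^x + C₀.
Exponentiate: y = Ce^(99e^x).


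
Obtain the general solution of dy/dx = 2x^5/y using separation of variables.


Separate variables: y dy = 2x^5 dx.
Integrate both sides: y²/2 = (1/3)x^6 + C₀.
Multiply by 2: y² = (2/3)x^6 + C.


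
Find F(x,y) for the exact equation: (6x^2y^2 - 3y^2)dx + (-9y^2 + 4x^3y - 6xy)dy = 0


Check exactness: ∂M/∂y = 12x^2y - 6y and ∂N/∂x = 12x^2y - 6y; equal, so the equation is exact.
Integrate M with respect to x (treating y as constant): ∫M dx = 2x^3y^2 - 3xy^2 + h(y).
Differentiate w.r.t. y and set equal to N: the x-dependent terms already match, leaving h'(y) = -9y^2. Integrate: h(y) = -3y^3.
So F(x,y) = -3y^3 + 2x^3y^2 - 3xy^2.
General solution: -3y^3 + 2x^3y^2 - 3xy^2 = C.


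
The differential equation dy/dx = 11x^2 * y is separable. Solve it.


Separate variables: dy/y = 11x^2 dx.
Integrate: ln|y| = (11/3)x^3 + C₀.
Exponentiate: y = Ce^((11/3)x^3).


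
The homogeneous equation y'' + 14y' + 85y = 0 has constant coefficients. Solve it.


Characteristic equation: r² + 14r + 85 = 0.
Discriminant is negative; roots r = -7 ± 6i (complex conjugate pair).
General solution uses e^(α x)(C₁ cos(β x) + C₂ sin(β x)): y = e^(-7x)(C₁cos(6x) + C₂sin(6x)).


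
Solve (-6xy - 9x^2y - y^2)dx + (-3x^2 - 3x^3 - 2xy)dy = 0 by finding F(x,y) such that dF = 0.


Check exactness: ∂M/∂y = -6x - 9x^2 - 2y and ∂N/∂x = -6x - 9x^2 - 2y; equal, so the equation is exact.
Integrate M with respect to x (treating y as constant): ∫M dx = -3x^2y - 3x^3y - xy^2 + h(y).
Differentiate w.r.t. y and set equal to N: all terms match, so h'(y) = 0 and h is a constant absorbed into C.
General solution: -3x^2y - 3x^3y - xy^2 = C.


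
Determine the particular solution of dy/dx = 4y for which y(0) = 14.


General solution of y' = 4y is y = Ce^(4x).
Apply y(0) = 14: C = 14.
Particular solution: y = 14e^(4x).


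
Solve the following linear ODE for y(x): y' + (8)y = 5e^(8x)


P(x) = 8 ⇒ μ = e^(8x).
(μ y)' = 5e^(16x) ⇒ μ y = (5/16)e^(16x) + C.
Divide by μ: y = (5/16)e^(8x) + Ce^(-8x).


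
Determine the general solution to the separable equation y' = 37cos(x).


g(y) = 1, so integrate directly: y = ∫ 37cos(x) dx = 37sin(x) + C.


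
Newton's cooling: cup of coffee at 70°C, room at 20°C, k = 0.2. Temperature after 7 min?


Newton's law: dT/dt = -k(T - T_a) has solution T(t) = T_a + (T₀ - T_a)e^(-kt).
Plug in T_a = 20, T₀ = 70, k = 0.2, t = 7: T(7) = 20 + (50)e^(-1.40) ≈ 32.3°C.


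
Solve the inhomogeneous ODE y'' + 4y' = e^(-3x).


Characteristic roots of r² + 4r = 0 are 0, -4.
y_h = C₁ + C₂e^(-4x).
Forcing exponent -3 is not a characteristic root; try y_p = Ae^(-3x).
Substitute: A·(9 + (4)·-3 + (0)) = A·-3 = 1, so A = -1/3.
General solution: y = C₁ + C₂e^(-4x) - (1/3)e^(-3x).


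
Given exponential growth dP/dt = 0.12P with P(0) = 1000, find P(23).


The ODE dP/dt = 0.12P has solution P(t) = P(0)e^(0.12t).
Substitute P(0) = 1000 and t = 23: P(23) = 1000 e^(2.76) ≈ 15800.


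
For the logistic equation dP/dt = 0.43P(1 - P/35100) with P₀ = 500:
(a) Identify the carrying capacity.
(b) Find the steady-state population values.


Logistic ODE dP/dt = 0.43P(1 - P/35100) has equilibria where dP/dt = 0, i.e. P = 0 or P = 35100.
The coefficient (1 - P/K) = 0 when P = K, identifying K = 35100 as the carrying capacity.
(a) K = 35100; (b) equilibria P = 0 and P = 35100.


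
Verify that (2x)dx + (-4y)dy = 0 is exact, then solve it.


Check exactness: ∂M/∂y = 0 and ∂N/∂x = 0; equal, so the equation is exact.
Integrate M with respect to x (treating y as constant): ∫M dx = x^2 + h(y).
Differentiate w.r.t. y and set equal to N: the x-dependent terms already match, leaving h'(y) = -4y. Integrate: h(y) = -2y^2.
So F(x,y) = -2y^2 + x^2.
General solution: -2y^2 + x^2 = C.


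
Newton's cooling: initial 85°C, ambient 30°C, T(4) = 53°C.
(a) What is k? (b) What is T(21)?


Newton's law: T(t) = T_a + (T₀ - T_a)e^(-kt).
(a) Use T(4) = 53: (53 - 30)/(85 - 30) = e^(-k·4), so k = -ln(0.418)/4 ≈ 0.2180.
(b) Apply k to t = 21: T(21) = 30 + (55)e^(-4.577) ≈ 30.6°C.


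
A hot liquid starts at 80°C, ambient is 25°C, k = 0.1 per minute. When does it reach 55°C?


From T(t) = T_a + (T₀ - T_a)e^(-kt), set T(t) = 55:
(55 - 25) / (80 - 25) = e^(-0.1t), so t = -ln(0.545)/0.1 ≈ 6.1 minutes.


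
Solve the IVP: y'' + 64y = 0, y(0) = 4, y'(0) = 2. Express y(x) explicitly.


Characteristic roots of r² + 64 = 0 are ±8i, so y = C₁cos(8x) + C₂sin(8x).
Apply y(0) = 4: C₁ = 4. Differentiate and apply y'(0) = 2: 8·C₂ = 2, so C₂ = 1/4.
Particular solution: y = 4cos(8x) + (1/4)sin(8x).


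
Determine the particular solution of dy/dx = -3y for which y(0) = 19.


General solution of y' = -3y is y = Ce^(-3x).
Apply y(0) = 19: C = 19.
Particular solution: y = 19e^(-3x).


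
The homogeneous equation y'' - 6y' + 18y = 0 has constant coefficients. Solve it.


Characteristic equation: r² - 6r + 18 = 0.
Discriminant is negative; roots r = 3 ± 3i (complex conjugate pair).
General solution uses e^(α x)(C₁ cos(β x) + C₂ sin(β x)): y = e^(3x)(C₁cos(3x) + C₂sin(3x)).


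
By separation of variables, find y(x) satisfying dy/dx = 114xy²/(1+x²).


Separate: dy/y² = 114x/(1+x²) dx.
Integrate LHS: ∫ dy/y² = -1/y.
Integrate RHS via u = 1+x²: 57ln(1+x²) + C.
Result: -1/y = 57ln(1+x²) + C.


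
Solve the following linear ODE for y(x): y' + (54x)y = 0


P(x) = 54x ⇒ μ = e^(27x²).
Q(x) = 0 so μ y is constant: y = Ce^(-27x²).


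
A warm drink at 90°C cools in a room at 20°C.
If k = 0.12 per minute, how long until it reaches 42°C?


From T(t) = T_a + (T₀ - T_a)e^(-kt), set T(t) = 42:
(42 - 20) / (90 - 20) = e^(-0.12t), so t = -ln(0.314)/0.12 ≈ 9.6 minutes.


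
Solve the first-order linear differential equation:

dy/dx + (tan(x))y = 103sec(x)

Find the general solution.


P(x) = tan(x) ⇒ μ = e^(∫tan(x)dx) = sec(x).
(sec(x) y)' = 103sec²(x) ⇒ sec(x) y = 103tan(x) + C.
Multiply by cos(x): y = 103sin(x) + C·cos(x).


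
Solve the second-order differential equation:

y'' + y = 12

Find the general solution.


Homogeneous part: r² + 1 = 0 ⇒ r = ±1i, so y_h = C₁cos(x) + C₂sin(x).
Try constant y_p = A; plug in: 1A = 12 ⇒ A = 12.
General solution: y = C₁cos(x) + C₂sin(x) + 12.


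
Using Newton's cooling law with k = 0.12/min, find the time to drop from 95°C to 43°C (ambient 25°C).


From T(t) = T_a + (T₀ - T_a)e^(-kt), set T(t) = 43:
(43 - 25) / (95 - 25) = e^(-0.12t), so t = -ln(0.257)/0.12 ≈ 11.3 minutes.


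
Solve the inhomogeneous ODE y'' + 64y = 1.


Homogeneous part: r² + 64 = 0 ⇒ r = ±8i, so y_h = C₁cos(8x) + C₂sin(8x).
Try constant y_p = A; plug in: 64A = 1 ⇒ A = 1/64.
General solution: y = C₁cos(8x) + C₂sin(8x) + 1/64.


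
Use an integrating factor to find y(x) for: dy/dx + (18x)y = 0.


P(x) = 18x ⇒ μ = e^(9x²).
Q(x) = 0 so μ y is constant: y = Ce^(-9x²).


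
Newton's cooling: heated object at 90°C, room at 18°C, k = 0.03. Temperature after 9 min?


Newton's law: dT/dt = -k(T - T_a) has solution T(t) = T_a + (T₀ - T_a)e^(-kt).
Plug in T_a = 18, T₀ = 90, k = 0.03, t = 9: T(9) = 18 + (72)e^(-0.27) ≈ 73.0°C.


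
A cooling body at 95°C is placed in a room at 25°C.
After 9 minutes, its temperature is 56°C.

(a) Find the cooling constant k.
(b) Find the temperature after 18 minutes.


Newton's law: T(t) = T_a + (T₀ - T_a)e^(-kt).
(a) Use T(9) = 56: (56 - 25)/(95 - 25) = e^(-k·9), so k = -ln(0.443)/9 ≈ 0.0905.
(b) Apply k to t = 18: T(18) = 25 + (70)e^(-1.629) ≈ 38.7°C.


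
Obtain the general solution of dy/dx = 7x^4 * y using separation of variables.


Separate variables: dy/y = 7x^4 dx.
Integrate: ln|y| = (7/5)x^5 + C₀.
Exponentiate: y = Ce^((7/5)x^5).


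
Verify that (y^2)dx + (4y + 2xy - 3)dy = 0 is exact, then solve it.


Check exactness: ∂M/∂y = 2y and ∂N/∂x = 2y; equal, so the equation is exact.
Integrate M with respect to x (treating y as constant): ∫M dx = xy^2 + h(y).
Differentiate w.r.t. y and set equal to N: the x-dependent terms already match, leaving h'(y) = 4y - 3. Integrate: h(y) = 2y^2 - 3y.
So F(x,y) = 2y^2 + xy^2 - 3y.
General solution: 2y^2 + xy^2 - 3y = C.


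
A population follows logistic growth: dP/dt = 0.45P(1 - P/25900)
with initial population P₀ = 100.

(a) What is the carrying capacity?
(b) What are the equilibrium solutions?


Logistic ODE dP/dt = 0.45P(1 - P/25900) has equilibria where dP/dt = 0, i.e. P = 0 or P = 25900.
The coefficient (1 - P/K) = 0 when P = K, identifying K = 25900 as the carrying capacity.
(a) K = 25900; (b) equilibria P = 0 and P = 25900.


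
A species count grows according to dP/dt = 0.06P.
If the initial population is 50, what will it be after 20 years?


The ODE dP/dt = 0.06P has solution P(t) = P(0)e^(0.06t).
Substitute P(0) = 50 and t = 20: P(20) = 50 e^(1.20) ≈ 166.


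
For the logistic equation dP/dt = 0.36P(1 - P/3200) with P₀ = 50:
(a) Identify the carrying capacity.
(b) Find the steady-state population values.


Logistic ODE dP/dt = 0.36P(1 - P/3200) has equilibria where dP/dt = 0, i.e. P = 0 or P = 3200.
The coefficient (1 - P/K) = 0 when P = K, identifying K = 3200 as the carrying capacity.
(a) K = 3200; (b) equilibria P = 0 and P = 3200.


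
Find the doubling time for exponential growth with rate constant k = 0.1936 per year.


Exponential growth: P(t) = P₀ e^(0.1936t). Set P(t)/P₀ = 2: e^(0.1936t) = 2.
Solve: t = ln(2)/0.1936 ≈ 3.58 years.


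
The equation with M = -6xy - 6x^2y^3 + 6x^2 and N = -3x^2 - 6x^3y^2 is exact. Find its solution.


Check exactness: ∂M/∂y = -6x - 18x^2y^2 and ∂N/∂x = -6x - 18x^2y^2; equal, so the equation is exact.
Integrate M with respect to x (treating y as constant): ∫M dx = -3x^2y - 2x^3y^3 + 2x^3 + h(y).
Differentiate w.r.t. y and set equal to N: all terms match, so h'(y) = 0 and h is a constant absorbed into C.
General solution: -3x^2y - 2x^3y^3 + 2x^3 = C.


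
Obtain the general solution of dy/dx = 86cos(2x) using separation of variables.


g(y) = 1, so integrate directly: y = ∫ 86cos(2x) dx = 43sin(2x) + C.


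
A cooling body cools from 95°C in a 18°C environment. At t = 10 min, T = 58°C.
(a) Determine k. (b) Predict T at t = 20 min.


Newton's law: T(t) = T_a + (T₀ - T_a)e^(-kt).
(a) Use T(10) = 58: (58 - 18)/(95 - 18) = e^(-k·10), so k = -ln(0.519)/10 ≈ 0.0655.
(b) Apply k to t = 20: T(20) = 18 + (77)e^(-1.310) ≈ 38.8°C.


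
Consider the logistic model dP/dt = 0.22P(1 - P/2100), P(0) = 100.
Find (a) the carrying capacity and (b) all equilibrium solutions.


Logistic ODE dP/dt = 0.22P(1 - P/2100) has equilibria where dP/dt = 0, i.e. P = 0 or P = 2100.
The coefficient (1 - P/K) = 0 when P = K, identifying K = 2100 as the carrying capacity.
(a) K = 2100; (b) equilibria P = 0 and P = 2100.


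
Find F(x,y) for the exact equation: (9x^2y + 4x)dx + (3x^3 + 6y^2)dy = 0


Check exactness: ∂M/∂y = 9x^2 and ∂N/∂x = 9x^2; equal, so the equation is exact.
Integrate M with respect to x (treating y as constant): ∫M dx = 3x^3y + 2x^2 + h(y).
Differentiate w.r.t. y and set equal to N: the x-dependent terms already match, leaving h'(y) = 6y^2. Integrate: h(y) = 2y^3.
So F(x,y) = 3x^3y + 2y^3 + 2x^2.
General solution: 3x^3y + 2y^3 + 2x^2 = C.


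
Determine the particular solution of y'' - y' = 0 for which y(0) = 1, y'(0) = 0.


Characteristic roots of r² - r = 0 are 0, 1.
General solution y = c₁ + c₂ e^(x).
Apply y(0) = 1: c₁ + c₂ = 1. Apply y'(0) = 0: 0 c₁ + 1 c₂ = 0.
Solve: c₁ = 1, c₂ = 0.
Particular solution: y = 1 + 0e^(x).


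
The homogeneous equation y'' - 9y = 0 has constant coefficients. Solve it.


Characteristic equation: r² - 9 = 0.
Factor: (r - 3)(r + 3) = 0 ⇒ r = 3, -3 (distinct real).
General solution: y = C₁e^(3x) + C₂e^(-3x).


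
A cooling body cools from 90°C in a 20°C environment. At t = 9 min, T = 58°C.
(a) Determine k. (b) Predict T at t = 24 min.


Newton's law: T(t) = T_a + (T₀ - T_a)e^(-kt).
(a) Use T(9) = 58: (58 - 20)/(90 - 20) = e^(-k·9), so k = -ln(0.543)/9 ≈ 0.0679.
(b) Apply k to t = 24: T(24) = 20 + (70)e^(-1.629) ≈ 33.7°C.


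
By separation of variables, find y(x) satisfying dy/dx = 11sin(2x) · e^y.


Separate: e^(-y) dy = 11sin(2x) dx.
Integrate: -e^(-y) = -(11/2)cos(2x) + C₀.
Rearrange: e^(-y) = (11/2)cos(2x) + C.


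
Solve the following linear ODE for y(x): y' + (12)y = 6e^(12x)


P(x) = 12 ⇒ μ = e^(12x).
(μ y)' = 6e^(24x) ⇒ μ y = (6/24)e^(24x) + C.
Divide by μ: y = (1/4)e^(12x) + Ce^(-12x).


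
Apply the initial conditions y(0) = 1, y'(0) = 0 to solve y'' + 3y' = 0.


Characteristic roots of r² + 3r = 0 are -3, 0.
General solution y = c₁ e^(-3x) + c₂.
Apply y(0) = 1: c₁ + c₂ = 1. Apply y'(0) = 0: -3 c₁ + 0 c₂ = 0.
Solve: c₁ = 0, c₂ = 1.
Particular solution: y = 0e^(-3x) + 1.
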